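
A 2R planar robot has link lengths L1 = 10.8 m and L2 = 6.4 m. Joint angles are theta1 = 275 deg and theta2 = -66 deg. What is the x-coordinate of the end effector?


Convert angles to radians: theta1 = 4.7997, theta2 = -1.1519
x = L1*cos(theta1) + L2*cos(theta1+theta2)
x = 0.9413 + -5.5976
x = -4.6563


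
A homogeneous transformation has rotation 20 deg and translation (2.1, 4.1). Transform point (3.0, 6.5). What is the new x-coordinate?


x' = cos(theta)*px - sin(theta)*py + tx
= 0.9397*3.0 - 0.342*6.5 + 2.1
= 2.6959


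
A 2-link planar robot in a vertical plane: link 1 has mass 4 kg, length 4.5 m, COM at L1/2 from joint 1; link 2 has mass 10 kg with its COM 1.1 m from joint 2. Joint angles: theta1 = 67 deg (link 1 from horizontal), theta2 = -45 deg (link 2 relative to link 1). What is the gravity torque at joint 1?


Horizontal distance from joint 1 to link-1 COM:
  x_c1 = (L1/2)*cos(t1) = 2.25 * 0.3907 = 0.8791 m
Horizontal distance from joint 1 to link-2 COM:
  x_c2 = L1*cos(t1) + Lc2*cos(t1+t2)
       = 4.5*0.3907 + 1.1*0.9272 = 2.7782 m
tau1 = m1*g*x_c1 + m2*g*x_c2
     = 4*9.81*0.8791 + 10*9.81*2.7782
     = 34.4977 + 272.5407
     = 307.0383 Nm


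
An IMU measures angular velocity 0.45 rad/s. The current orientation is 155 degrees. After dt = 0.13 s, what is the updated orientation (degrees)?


delta_theta = w * dt = 0.45 * 0.13 = 0.0585 rad
= 3.3518 deg
theta_new = 155 + 3.3518 = 158.3518 deg


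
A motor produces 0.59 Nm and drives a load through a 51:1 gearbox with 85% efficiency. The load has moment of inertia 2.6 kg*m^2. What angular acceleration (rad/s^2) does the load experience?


tau_out = tau_motor * N * eta
= 0.59 * 51 * 0.85 = 25.5765 Nm
alpha = tau_out / I = 25.5765 / 2.6
= 9.8371 rad/s^2


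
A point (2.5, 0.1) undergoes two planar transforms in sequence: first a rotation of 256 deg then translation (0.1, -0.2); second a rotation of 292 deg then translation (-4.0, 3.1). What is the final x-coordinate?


After transform 1:
x1 = cos(256)*2.5 - sin(256)*0.1 + 0.1 = -0.4078
y1 = sin(256)*2.5 + cos(256)*0.1 + -0.2 = -2.6499
After transform 2:
x2 = cos(292)*-0.4078 - sin(292)*-2.6499 + -4.0
= -6.6097


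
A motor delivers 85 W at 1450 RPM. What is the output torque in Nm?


omega = 1450 * 2*pi/60 = 151.8436 rad/s
tau = P / omega = 85 / 151.8436
= 0.5598 Nm


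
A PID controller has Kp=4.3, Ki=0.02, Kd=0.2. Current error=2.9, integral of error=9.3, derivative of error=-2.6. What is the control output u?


u = Kp*e + Ki*int(e) + Kd*de/dt
= 4.3*2.9 + 0.02*9.3 + 0.2*(-2.6)
= 12.47 + 0.186 + -0.52
= 12.136


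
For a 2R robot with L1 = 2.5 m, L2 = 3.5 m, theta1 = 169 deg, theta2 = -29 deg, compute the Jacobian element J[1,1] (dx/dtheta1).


J[1,1] = -L1*sin(t1) - L2*sin(t1+t2)
= -2.5*sin(169) - 3.5*sin(140)
= -2.7268


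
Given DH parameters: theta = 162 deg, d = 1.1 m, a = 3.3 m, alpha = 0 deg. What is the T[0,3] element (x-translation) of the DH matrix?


T[0,3] = a * cos(theta)
= 3.3 * cos(162 deg)
= 3.3 * -0.9511
= -3.1385


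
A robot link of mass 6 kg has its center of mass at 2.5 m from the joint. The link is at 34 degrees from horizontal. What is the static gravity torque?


tau = m*g*L*cos(angle)
= 6 * 9.81 * 2.5 * cos(34 deg)
= 6 * 9.81 * 2.5 * 0.829
= 121.9929 Nm


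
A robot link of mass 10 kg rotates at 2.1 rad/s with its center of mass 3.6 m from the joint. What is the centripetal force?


F = m * omega^2 * r
= 10 * 2.1^2 * 3.6
= 10 * 4.41 * 3.6
= 158.76 N


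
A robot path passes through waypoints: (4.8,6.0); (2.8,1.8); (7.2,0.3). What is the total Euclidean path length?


Segment lengths:
  seg1 = sqrt((-2.0)^2 + (-4.2)^2) = 4.6519
  seg2 = sqrt((4.4)^2 + (-1.5)^2) = 4.6487
Total = 9.3005


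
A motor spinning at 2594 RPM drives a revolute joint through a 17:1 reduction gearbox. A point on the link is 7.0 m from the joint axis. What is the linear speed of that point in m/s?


omega_motor = 2594 * 2*pi/60 = 271.643 rad/s
omega_joint = omega_motor / 17 = 15.979 rad/s
v = omega_joint * r = 15.979 * 7.0
= 111.853 m/s


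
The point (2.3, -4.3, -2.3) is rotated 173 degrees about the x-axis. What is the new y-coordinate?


Rotation about x-axis: y' = y*cos(theta) - z*sin(theta)
= -4.3 * -0.9925 - -2.3 * 0.1219
= 4.5482


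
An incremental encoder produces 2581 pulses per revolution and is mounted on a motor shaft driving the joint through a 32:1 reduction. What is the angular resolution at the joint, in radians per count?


counts per rev = 2581
effective counts at joint = 2581 * 32 = 82592
resolution = 2*pi / 82592
= 7.6075e-05 rad/count


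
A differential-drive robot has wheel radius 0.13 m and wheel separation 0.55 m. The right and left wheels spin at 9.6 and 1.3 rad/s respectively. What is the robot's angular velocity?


vR = r*wR = 0.13*9.6 = 1.248 m/s
vL = r*wL = 0.13*1.3 = 0.169 m/s
v = (vR+vL)/2 = 0.7085 m/s
omega = (vR-vL)/L = 1.9618 rad/s
angular velocity = 1.9618 rad/s


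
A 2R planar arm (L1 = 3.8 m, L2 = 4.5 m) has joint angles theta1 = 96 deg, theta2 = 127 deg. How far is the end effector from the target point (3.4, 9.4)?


End effector via forward kinematics:
x = L1*cos(t1) + L2*cos(t1+t2) = -3.6883
y = L1*sin(t1) + L2*sin(t1+t2) = 0.7102
Distance to target:
d = sqrt((3.4 - -3.6883)^2 + (9.4 - 0.7102)^2)
= sqrt(50.244 + 75.5128)
= 11.2141 m


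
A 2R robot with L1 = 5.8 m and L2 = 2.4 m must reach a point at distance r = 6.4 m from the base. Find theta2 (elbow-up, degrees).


cos(theta2) = (r^2 - L1^2 - L2^2) / (2*L1*L2)
cos(theta2) = (40.96 - 33.64 - 5.76) / 27.84
cos(theta2) = 0.056034
theta2 = 86.7878 degrees


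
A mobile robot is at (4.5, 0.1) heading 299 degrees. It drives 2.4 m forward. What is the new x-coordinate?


x_new = x0 + d*cos(theta)
= 4.5 + 2.4*cos(299)
= 4.5 + 1.1635
= 5.6635


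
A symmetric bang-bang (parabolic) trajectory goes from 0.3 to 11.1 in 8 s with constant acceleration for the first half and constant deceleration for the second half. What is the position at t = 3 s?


Symmetric rest-to-rest: each phase covers (pf-p0)/2 in time T/2. 0.5*a*(T/2)^2 = (pf-p0)/2 => a = 4*(pf-p0)/T^2
a = 4*(11.1-0.3)/8^2 = 0.675
t = 3 is in the acceleration phase (t <= T/2).
p = p0 + 0.5*a*t^2 = 0.3 + 0.5*0.675*3^2
= 3.3375


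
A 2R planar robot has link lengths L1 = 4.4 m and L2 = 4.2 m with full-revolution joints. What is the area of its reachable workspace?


r_max = L1 + L2 = 8.6 m
r_min = |L1 - L2| = 0.2 m
Area = pi*(r_max^2 - r_min^2)
= pi*(73.96 - 0.04)
= pi * 73.92
= 232.2265 m^2


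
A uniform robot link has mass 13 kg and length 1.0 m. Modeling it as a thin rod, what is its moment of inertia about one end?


I = (1/3) * m * L^2
= (1/3) * 13 * 1.0^2
= 0.333333 * 13 * 1.0
= 4.3333 kg*m^2


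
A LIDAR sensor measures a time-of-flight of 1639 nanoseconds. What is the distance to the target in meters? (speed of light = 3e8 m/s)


tof = 1639 ns = 1.639e-06 s
dist = c * tof / 2
= 3e8 * 1.639e-06 / 2
= 245.85 m


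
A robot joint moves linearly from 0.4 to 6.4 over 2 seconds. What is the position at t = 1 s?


s = t/T = 1/2 = 0.5
p(t) = p0 + (pf-p0)*s
= 0.4 + (6.4 - 0.4) * 0.5
= 3.4


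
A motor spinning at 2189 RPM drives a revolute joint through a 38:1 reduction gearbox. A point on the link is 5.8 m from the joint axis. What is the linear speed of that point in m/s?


omega_motor = 2189 * 2*pi/60 = 229.2315 rad/s
omega_joint = omega_motor / 38 = 6.0324 rad/s
v = omega_joint * r = 6.0324 * 5.8
= 34.988 m/s


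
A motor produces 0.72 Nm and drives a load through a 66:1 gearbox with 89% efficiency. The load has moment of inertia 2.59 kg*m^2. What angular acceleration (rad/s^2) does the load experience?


tau_out = tau_motor * N * eta
= 0.72 * 66 * 0.89 = 42.2928 Nm
alpha = tau_out / I = 42.2928 / 2.59
= 16.3293 rad/s^2


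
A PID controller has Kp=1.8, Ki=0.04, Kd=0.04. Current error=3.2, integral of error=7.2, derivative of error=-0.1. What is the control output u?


u = Kp*e + Ki*int(e) + Kd*de/dt
= 1.8*3.2 + 0.04*7.2 + 0.04*(-0.1)
= 5.76 + 0.288 + -0.004
= 6.044


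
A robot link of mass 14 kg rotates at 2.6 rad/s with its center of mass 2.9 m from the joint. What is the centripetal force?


F = m * omega^2 * r
= 14 * 2.6^2 * 2.9
= 14 * 6.76 * 2.9
= 274.456 N


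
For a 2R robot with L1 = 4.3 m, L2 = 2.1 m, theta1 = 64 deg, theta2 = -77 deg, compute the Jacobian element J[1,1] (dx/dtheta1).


J[1,1] = -L1*sin(t1) - L2*sin(t1+t2)
= -4.3*sin(64) - 2.1*sin(-13)
= -3.3924


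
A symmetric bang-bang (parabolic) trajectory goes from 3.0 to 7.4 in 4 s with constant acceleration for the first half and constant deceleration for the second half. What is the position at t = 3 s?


Symmetric rest-to-rest: each phase covers (pf-p0)/2 in time T/2. 0.5*a*(T/2)^2 = (pf-p0)/2 => a = 4*(pf-p0)/T^2
a = 4*(7.4-3.0)/4^2 = 1.1
t = 3 is in the deceleration phase (t > T/2).
p = pf - 0.5*a*(T-t)^2 = 7.4 - 0.5*1.1*1^2
= 6.85


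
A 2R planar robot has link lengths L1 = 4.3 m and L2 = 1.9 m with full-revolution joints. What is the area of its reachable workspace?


r_max = L1 + L2 = 6.2 m
r_min = |L1 - L2| = 2.4 m
Area = pi*(r_max^2 - r_min^2)
= pi*(38.44 - 5.76)
= pi * 32.68
= 102.6672 m^2


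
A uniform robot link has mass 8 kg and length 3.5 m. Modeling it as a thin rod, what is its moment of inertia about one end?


I = (1/3) * m * L^2
= (1/3) * 8 * 3.5^2
= 0.333333 * 8 * 12.25
= 32.6667 kg*m^2


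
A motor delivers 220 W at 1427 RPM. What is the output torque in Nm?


omega = 1427 * 2*pi/60 = 149.4351 rad/s
tau = P / omega = 220 / 149.4351
= 1.4722 Nm


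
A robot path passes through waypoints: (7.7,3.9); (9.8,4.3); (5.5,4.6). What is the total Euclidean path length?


Segment lengths:
  seg1 = sqrt((2.1)^2 + (0.4)^2) = 2.1378
  seg2 = sqrt((-4.3)^2 + (0.3)^2) = 4.3105
Total = 6.4482


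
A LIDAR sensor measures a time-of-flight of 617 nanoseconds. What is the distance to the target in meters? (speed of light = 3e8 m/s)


tof = 617 ns = 6.17e-07 s
dist = c * tof / 2
= 3e8 * 6.17e-07 / 2
= 92.55 m


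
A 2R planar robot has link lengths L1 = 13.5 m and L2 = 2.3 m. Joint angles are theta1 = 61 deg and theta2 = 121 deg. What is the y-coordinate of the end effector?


Convert angles to radians: theta1 = 1.0647, theta2 = 2.1118
y = L1*sin(theta1) + L2*sin(theta1+theta2)
y = 11.8074 + -0.0803
y = 11.7271


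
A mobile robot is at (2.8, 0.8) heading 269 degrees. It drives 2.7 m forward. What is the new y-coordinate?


y_new = y0 + d*sin(theta)
= 0.8 + 2.7*sin(269)
= 0.8 + -2.6996
= -1.8996


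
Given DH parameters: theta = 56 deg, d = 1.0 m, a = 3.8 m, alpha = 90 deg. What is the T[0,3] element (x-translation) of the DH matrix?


T[0,3] = a * cos(theta)
= 3.8 * cos(56 deg)
= 3.8 * 0.5592
= 2.1249


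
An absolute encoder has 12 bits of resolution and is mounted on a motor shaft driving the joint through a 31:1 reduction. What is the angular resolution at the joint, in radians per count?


counts = 2^12 = 4096
effective counts at joint = 4096 * 31 = 126976
resolution = 2*pi / 126976
= 4.9483e-05 rad/count


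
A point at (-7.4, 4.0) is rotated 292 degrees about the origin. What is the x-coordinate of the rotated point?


x' = x*cos(theta) - y*sin(theta)
cos(292 deg) = 0.3746, sin(292 deg) = -0.9272
x' = -7.4 * 0.3746 - 4.0 * -0.9272
= -2.7721 - -3.7087
= 0.9366


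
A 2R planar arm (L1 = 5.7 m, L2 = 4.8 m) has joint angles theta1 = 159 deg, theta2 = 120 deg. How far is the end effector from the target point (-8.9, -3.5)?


End effector via forward kinematics:
x = L1*cos(t1) + L2*cos(t1+t2) = -4.5705
y = L1*sin(t1) + L2*sin(t1+t2) = -2.6982
Distance to target:
d = sqrt((-8.9 - -4.5705)^2 + (-3.5 - -2.6982)^2)
= sqrt(18.7444 + 0.6429)
= 4.4031 m


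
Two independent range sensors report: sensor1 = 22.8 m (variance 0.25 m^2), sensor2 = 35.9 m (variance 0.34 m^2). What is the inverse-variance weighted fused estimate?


w1 = (1/var1) / (1/var1 + 1/var2)
   = 4.0 / (4.0 + 2.9412) = 0.5763
w2 = 1 - w1 = 0.4237
fused = w1*s1 + w2*s2 = 13.139 + 15.2119
= 28.3508 m


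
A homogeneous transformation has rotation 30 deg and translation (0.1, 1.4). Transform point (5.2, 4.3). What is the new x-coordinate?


x' = cos(theta)*px - sin(theta)*py + tx
= 0.866*5.2 - 0.5*4.3 + 0.1
= 2.4533


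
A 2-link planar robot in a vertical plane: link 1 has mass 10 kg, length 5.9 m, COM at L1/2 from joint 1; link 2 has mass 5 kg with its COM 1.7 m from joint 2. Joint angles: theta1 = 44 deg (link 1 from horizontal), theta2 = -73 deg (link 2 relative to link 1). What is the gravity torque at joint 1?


Horizontal distance from joint 1 to link-1 COM:
  x_c1 = (L1/2)*cos(t1) = 2.95 * 0.7193 = 2.1221 m
Horizontal distance from joint 1 to link-2 COM:
  x_c2 = L1*cos(t1) + Lc2*cos(t1+t2)
       = 5.9*0.7193 + 1.7*0.8746 = 5.731 m
tau1 = m1*g*x_c1 + m2*g*x_c2
     = 10*9.81*2.1221 + 5*9.81*5.731
     = 208.1733 + 281.1035
     = 489.2768 Nm


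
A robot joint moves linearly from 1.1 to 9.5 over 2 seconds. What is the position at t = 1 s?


s = t/T = 1/2 = 0.5
p(t) = p0 + (pf-p0)*s
= 1.1 + (9.5 - 1.1) * 0.5
= 5.3


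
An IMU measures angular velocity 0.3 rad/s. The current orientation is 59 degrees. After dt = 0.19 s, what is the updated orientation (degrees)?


delta_theta = w * dt = 0.3 * 0.19 = 0.057 rad
= 3.2659 deg
theta_new = 59 + 3.2659 = 62.2659 deg


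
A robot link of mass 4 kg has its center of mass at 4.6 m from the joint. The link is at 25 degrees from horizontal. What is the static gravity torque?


tau = m*g*L*cos(angle)
= 4 * 9.81 * 4.6 * cos(25 deg)
= 4 * 9.81 * 4.6 * 0.9063
= 163.5922 Nm


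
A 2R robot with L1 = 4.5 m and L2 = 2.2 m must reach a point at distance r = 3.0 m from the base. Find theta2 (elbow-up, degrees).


cos(theta2) = (r^2 - L1^2 - L2^2) / (2*L1*L2)
cos(theta2) = (9.0 - 20.25 - 4.84) / 19.8
cos(theta2) = -0.812626
theta2 = 144.3533 degrees


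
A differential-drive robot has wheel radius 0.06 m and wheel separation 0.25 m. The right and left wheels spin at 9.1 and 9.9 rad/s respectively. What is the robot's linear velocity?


vR = r*wR = 0.06*9.1 = 0.546 m/s
vL = r*wL = 0.06*9.9 = 0.594 m/s
v = (vR+vL)/2 = 0.57 m/s
omega = (vR-vL)/L = -0.192 rad/s
linear velocity = 0.57 m/s


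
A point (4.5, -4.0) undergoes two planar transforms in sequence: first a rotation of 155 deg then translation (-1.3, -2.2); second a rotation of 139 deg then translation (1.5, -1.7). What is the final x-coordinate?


After transform 1:
x1 = cos(155)*4.5 - sin(155)*-4.0 + -1.3 = -3.6879
y1 = sin(155)*4.5 + cos(155)*-4.0 + -2.2 = 3.327
After transform 2:
x2 = cos(139)*-3.6879 - sin(139)*3.327 + 1.5
= 2.1006


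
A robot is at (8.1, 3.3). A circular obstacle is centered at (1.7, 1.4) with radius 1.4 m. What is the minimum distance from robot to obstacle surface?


center_dist = sqrt((8.1-1.7)^2 + (3.3-1.4)^2)
= sqrt(40.96 + 3.61)
= 6.6761
min_dist = center_dist - radius = 6.6761 - 1.4 = 5.2761 m


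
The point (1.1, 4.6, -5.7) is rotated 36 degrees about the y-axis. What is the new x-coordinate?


Rotation about y-axis: x' = x*cos(theta) + z*sin(theta)
= 1.1 * 0.809 + -5.7 * 0.5878
= -2.4605


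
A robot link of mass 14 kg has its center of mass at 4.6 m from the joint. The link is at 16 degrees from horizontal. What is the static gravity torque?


tau = m*g*L*cos(angle)
= 14 * 9.81 * 4.6 * cos(16 deg)
= 14 * 9.81 * 4.6 * 0.9613
= 607.2905 Nm


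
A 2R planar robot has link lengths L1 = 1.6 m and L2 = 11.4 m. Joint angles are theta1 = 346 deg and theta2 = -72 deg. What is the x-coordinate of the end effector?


Convert angles to radians: theta1 = 6.0388, theta2 = -1.2566
x = L1*cos(theta1) + L2*cos(theta1+theta2)
x = 1.5525 + 0.7952
x = 2.3477


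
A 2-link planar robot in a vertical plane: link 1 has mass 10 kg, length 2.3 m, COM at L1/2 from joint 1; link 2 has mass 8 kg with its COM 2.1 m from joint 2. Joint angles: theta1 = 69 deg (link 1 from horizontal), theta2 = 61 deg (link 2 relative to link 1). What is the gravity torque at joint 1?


Horizontal distance from joint 1 to link-1 COM:
  x_c1 = (L1/2)*cos(t1) = 1.15 * 0.3584 = 0.4121 m
Horizontal distance from joint 1 to link-2 COM:
  x_c2 = L1*cos(t1) + Lc2*cos(t1+t2)
       = 2.3*0.3584 + 2.1*-0.6428 = -0.5256 m
tau1 = m1*g*x_c1 + m2*g*x_c2
     = 10*9.81*0.4121 + 8*9.81*-0.5256
     = 40.4293 + -41.2497
     = -0.8204 Nm


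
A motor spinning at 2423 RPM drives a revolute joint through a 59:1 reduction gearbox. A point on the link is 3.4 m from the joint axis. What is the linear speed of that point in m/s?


omega_motor = 2423 * 2*pi/60 = 253.736 rad/s
omega_joint = omega_motor / 59 = 4.3006 rad/s
v = omega_joint * r = 4.3006 * 3.4
= 14.6221 m/s


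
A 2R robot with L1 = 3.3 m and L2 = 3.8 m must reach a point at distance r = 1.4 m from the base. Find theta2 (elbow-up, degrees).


cos(theta2) = (r^2 - L1^2 - L2^2) / (2*L1*L2)
cos(theta2) = (1.96 - 10.89 - 14.44) / 25.08
cos(theta2) = -0.931818
theta2 = 158.72 degrees


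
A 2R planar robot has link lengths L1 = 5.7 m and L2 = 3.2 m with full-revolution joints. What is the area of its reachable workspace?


r_max = L1 + L2 = 8.9 m
r_min = |L1 - L2| = 2.5 m
Area = pi*(r_max^2 - r_min^2)
= pi*(79.21 - 6.25)
= pi * 72.96
= 229.2106 m^2


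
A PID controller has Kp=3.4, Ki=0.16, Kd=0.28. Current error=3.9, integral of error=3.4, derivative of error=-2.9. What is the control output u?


u = Kp*e + Ki*int(e) + Kd*de/dt
= 3.4*3.9 + 0.16*3.4 + 0.28*(-2.9)
= 13.26 + 0.544 + -0.812
= 12.992


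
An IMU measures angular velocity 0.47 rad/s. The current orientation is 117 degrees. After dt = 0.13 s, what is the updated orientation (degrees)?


delta_theta = w * dt = 0.47 * 0.13 = 0.0611 rad
= 3.5008 deg
theta_new = 117 + 3.5008 = 120.5008 deg


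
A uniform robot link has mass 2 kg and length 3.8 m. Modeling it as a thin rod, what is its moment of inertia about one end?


I = (1/3) * m * L^2
= (1/3) * 2 * 3.8^2
= 0.333333 * 2 * 14.44
= 9.6267 kg*m^2


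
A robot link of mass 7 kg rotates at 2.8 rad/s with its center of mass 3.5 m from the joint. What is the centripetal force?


F = m * omega^2 * r
= 7 * 2.8^2 * 3.5
= 7 * 7.84 * 3.5
= 192.08 N


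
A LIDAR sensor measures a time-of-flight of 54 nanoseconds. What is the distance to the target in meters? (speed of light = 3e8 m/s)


tof = 54 ns = 5.4e-08 s
dist = c * tof / 2
= 3e8 * 5.4e-08 / 2
= 8.1 m


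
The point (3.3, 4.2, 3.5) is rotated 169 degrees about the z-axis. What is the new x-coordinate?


Rotation about z-axis: x' = x*cos(theta) - y*sin(theta)
= 3.3 * -0.9816 - 4.2 * 0.1908
= -4.0408


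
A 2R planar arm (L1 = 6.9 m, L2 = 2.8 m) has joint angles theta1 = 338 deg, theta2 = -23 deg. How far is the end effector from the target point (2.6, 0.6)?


End effector via forward kinematics:
x = L1*cos(t1) + L2*cos(t1+t2) = 8.3775
y = L1*sin(t1) + L2*sin(t1+t2) = -4.5647
Distance to target:
d = sqrt((2.6 - 8.3775)^2 + (0.6 - -4.5647)^2)
= sqrt(33.3791 + 26.674)
= 7.7494 m


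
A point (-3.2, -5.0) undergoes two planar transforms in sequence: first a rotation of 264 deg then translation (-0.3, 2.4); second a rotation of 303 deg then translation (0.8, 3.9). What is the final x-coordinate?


After transform 1:
x1 = cos(264)*-3.2 - sin(264)*-5.0 + -0.3 = -4.9381
y1 = sin(264)*-3.2 + cos(264)*-5.0 + 2.4 = 6.1051
After transform 2:
x2 = cos(303)*-4.9381 - sin(303)*6.1051 + 0.8
= 3.2307


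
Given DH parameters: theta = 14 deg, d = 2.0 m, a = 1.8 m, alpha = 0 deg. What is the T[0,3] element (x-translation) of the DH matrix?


T[0,3] = a * cos(theta)
= 1.8 * cos(14 deg)
= 1.8 * 0.9703
= 1.7465


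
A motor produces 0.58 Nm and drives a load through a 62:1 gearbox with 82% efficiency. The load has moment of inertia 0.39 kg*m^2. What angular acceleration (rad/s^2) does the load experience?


tau_out = tau_motor * N * eta
= 0.58 * 62 * 0.82 = 29.4872 Nm
alpha = tau_out / I = 29.4872 / 0.39
= 75.6082 rad/s^2


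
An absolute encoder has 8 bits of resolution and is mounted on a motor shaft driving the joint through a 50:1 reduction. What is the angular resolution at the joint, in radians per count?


counts = 2^8 = 256
effective counts at joint = 256 * 50 = 12800
resolution = 2*pi / 12800
= 4.9087e-04 rad/count


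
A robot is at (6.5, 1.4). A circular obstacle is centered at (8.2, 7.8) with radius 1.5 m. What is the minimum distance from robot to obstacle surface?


center_dist = sqrt((6.5-8.2)^2 + (1.4-7.8)^2)
= sqrt(2.89 + 40.96)
= 6.6219
min_dist = center_dist - radius = 6.6219 - 1.5 = 5.1219 m


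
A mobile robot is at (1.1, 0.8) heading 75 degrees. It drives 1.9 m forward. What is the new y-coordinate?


y_new = y0 + d*sin(theta)
= 0.8 + 1.9*sin(75)
= 0.8 + 1.8353
= 2.6353


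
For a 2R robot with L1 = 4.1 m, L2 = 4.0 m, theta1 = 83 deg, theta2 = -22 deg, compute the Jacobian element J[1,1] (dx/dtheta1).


J[1,1] = -L1*sin(t1) - L2*sin(t1+t2)
= -4.1*sin(83) - 4.0*sin(61)
= -7.5679


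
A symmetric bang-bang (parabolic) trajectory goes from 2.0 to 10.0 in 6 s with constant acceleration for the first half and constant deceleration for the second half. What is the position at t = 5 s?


Symmetric rest-to-rest: each phase covers (pf-p0)/2 in time T/2. 0.5*a*(T/2)^2 = (pf-p0)/2 => a = 4*(pf-p0)/T^2
a = 4*(10.0-2.0)/6^2 = 0.8889
t = 5 is in the deceleration phase (t > T/2).
p = pf - 0.5*a*(T-t)^2 = 10.0 - 0.5*0.8889*1^2
= 9.5556


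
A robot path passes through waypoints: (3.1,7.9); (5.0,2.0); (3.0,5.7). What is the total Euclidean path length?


Segment lengths:
  seg1 = sqrt((1.9)^2 + (-5.9)^2) = 6.1984
  seg2 = sqrt((-2.0)^2 + (3.7)^2) = 4.2059
Total = 10.4043


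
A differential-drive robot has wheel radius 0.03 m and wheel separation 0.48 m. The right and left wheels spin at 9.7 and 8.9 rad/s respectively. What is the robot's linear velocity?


vR = r*wR = 0.03*9.7 = 0.291 m/s
vL = r*wL = 0.03*8.9 = 0.267 m/s
v = (vR+vL)/2 = 0.279 m/s
omega = (vR-vL)/L = 0.05 rad/s
linear velocity = 0.279 m/s


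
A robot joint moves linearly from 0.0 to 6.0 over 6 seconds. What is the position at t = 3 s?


s = t/T = 3/6 = 0.5
p(t) = p0 + (pf-p0)*s
= 0.0 + (6.0 - 0.0) * 0.5
= 3.0


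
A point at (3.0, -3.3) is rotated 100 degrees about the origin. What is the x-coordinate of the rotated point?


x' = x*cos(theta) - y*sin(theta)
cos(100 deg) = -0.1736, sin(100 deg) = 0.9848
x' = 3.0 * -0.1736 - -3.3 * 0.9848
= -0.5209 - -3.2499
= 2.7289


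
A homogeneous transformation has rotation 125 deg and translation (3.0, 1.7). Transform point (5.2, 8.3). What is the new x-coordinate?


x' = cos(theta)*px - sin(theta)*py + tx
= -0.5736*5.2 - 0.8192*8.3 + 3.0
= -6.7816


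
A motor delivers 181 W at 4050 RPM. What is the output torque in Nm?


omega = 4050 * 2*pi/60 = 424.115 rad/s
tau = P / omega = 181 / 424.115
= 0.4268 Nm


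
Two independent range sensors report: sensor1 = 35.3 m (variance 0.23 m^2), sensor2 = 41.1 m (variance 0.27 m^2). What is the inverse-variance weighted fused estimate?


w1 = (1/var1) / (1/var1 + 1/var2)
   = 4.3478 / (4.3478 + 3.7037) = 0.54
w2 = 1 - w1 = 0.46
fused = w1*s1 + w2*s2 = 19.062 + 18.906
= 37.968 m


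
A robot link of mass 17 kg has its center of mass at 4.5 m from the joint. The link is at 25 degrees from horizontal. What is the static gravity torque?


tau = m*g*L*cos(angle)
= 17 * 9.81 * 4.5 * cos(25 deg)
= 17 * 9.81 * 4.5 * 0.9063
= 680.1523 Nm


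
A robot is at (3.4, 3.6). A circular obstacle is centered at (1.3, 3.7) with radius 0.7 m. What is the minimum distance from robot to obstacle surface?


center_dist = sqrt((3.4-1.3)^2 + (3.6-3.7)^2)
= sqrt(4.41 + 0.01)
= 2.1024
min_dist = center_dist - radius = 2.1024 - 0.7 = 1.4024 m


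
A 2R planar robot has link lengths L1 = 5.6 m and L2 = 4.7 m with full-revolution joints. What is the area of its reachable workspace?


r_max = L1 + L2 = 10.3 m
r_min = |L1 - L2| = 0.9 m
Area = pi*(r_max^2 - r_min^2)
= pi*(106.09 - 0.81)
= pi * 105.28
= 330.7469 m^2


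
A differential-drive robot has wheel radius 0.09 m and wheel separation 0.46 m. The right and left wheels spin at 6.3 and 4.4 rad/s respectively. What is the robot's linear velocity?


vR = r*wR = 0.09*6.3 = 0.567 m/s
vL = r*wL = 0.09*4.4 = 0.396 m/s
v = (vR+vL)/2 = 0.4815 m/s
omega = (vR-vL)/L = 0.3717 rad/s
linear velocity = 0.4815 m/s


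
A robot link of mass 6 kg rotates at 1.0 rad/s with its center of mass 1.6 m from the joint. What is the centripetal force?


F = m * omega^2 * r
= 6 * 1.0^2 * 1.6
= 6 * 1.0 * 1.6
= 9.6 N


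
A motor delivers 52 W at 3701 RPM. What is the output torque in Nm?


omega = 3701 * 2*pi/60 = 387.5678 rad/s
tau = P / omega = 52 / 387.5678
= 0.1342 Nm


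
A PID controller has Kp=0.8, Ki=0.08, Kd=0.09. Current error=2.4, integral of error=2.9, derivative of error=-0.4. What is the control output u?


u = Kp*e + Ki*int(e) + Kd*de/dt
= 0.8*2.4 + 0.08*2.9 + 0.09*(-0.4)
= 1.92 + 0.232 + -0.036
= 2.116


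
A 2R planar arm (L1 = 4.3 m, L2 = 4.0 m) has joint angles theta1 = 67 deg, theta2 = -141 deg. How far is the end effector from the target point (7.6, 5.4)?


End effector via forward kinematics:
x = L1*cos(t1) + L2*cos(t1+t2) = 2.7827
y = L1*sin(t1) + L2*sin(t1+t2) = 0.1131
Distance to target:
d = sqrt((7.6 - 2.7827)^2 + (5.4 - 0.1131)^2)
= sqrt(23.2064 + 27.9511)
= 7.1524 m


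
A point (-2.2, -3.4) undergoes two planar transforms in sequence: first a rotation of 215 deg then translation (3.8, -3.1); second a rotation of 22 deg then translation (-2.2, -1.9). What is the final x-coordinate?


After transform 1:
x1 = cos(215)*-2.2 - sin(215)*-3.4 + 3.8 = 3.652
y1 = sin(215)*-2.2 + cos(215)*-3.4 + -3.1 = 0.947
After transform 2:
x2 = cos(22)*3.652 - sin(22)*0.947 + -2.2
= 0.8313


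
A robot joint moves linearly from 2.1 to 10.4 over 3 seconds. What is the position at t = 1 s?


s = t/T = 1/3 = 0.3333
p(t) = p0 + (pf-p0)*s
= 2.1 + (10.4 - 2.1) * 0.3333
= 4.8667


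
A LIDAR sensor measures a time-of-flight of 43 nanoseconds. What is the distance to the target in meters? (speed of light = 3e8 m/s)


tof = 43 ns = 4.3e-08 s
dist = c * tof / 2
= 3e8 * 4.3e-08 / 2
= 6.45 m


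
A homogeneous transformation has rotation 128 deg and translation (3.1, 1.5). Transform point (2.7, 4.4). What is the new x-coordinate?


x' = cos(theta)*px - sin(theta)*py + tx
= -0.6157*2.7 - 0.788*4.4 + 3.1
= -2.0295


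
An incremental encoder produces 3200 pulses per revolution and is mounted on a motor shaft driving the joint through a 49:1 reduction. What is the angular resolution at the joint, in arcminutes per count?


counts per rev = 3200
effective counts at joint = 3200 * 49 = 156800
resolution = 360*60 / 156800
= 0.1378 arcmin/count


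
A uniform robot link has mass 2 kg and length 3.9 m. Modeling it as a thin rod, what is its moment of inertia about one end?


I = (1/3) * m * L^2
= (1/3) * 2 * 3.9^2
= 0.333333 * 2 * 15.21
= 10.14 kg*m^2


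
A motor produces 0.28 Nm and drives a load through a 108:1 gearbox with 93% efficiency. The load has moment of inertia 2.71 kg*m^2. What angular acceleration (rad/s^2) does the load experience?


tau_out = tau_motor * N * eta
= 0.28 * 108 * 0.93 = 28.1232 Nm
alpha = tau_out / I = 28.1232 / 2.71
= 10.3776 rad/s^2


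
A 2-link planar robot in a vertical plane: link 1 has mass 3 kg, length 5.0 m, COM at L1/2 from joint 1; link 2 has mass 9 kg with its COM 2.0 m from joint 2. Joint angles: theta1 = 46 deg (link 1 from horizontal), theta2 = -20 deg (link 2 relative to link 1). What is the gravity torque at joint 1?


Horizontal distance from joint 1 to link-1 COM:
  x_c1 = (L1/2)*cos(t1) = 2.5 * 0.6947 = 1.7366 m
Horizontal distance from joint 1 to link-2 COM:
  x_c2 = L1*cos(t1) + Lc2*cos(t1+t2)
       = 5.0*0.6947 + 2.0*0.8988 = 5.2709 m
tau1 = m1*g*x_c1 + m2*g*x_c2
     = 3*9.81*1.7366 + 9*9.81*5.2709
     = 51.1095 + 465.366
     = 516.4755 Nm


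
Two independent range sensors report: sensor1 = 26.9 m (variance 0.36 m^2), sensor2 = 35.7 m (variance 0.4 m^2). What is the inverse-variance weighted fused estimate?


w1 = (1/var1) / (1/var1 + 1/var2)
   = 2.7778 / (2.7778 + 2.5) = 0.5263
w2 = 1 - w1 = 0.4737
fused = w1*s1 + w2*s2 = 14.1579 + 16.9105
= 31.0684 m


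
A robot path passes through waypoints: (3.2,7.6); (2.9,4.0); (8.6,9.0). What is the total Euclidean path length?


Segment lengths:
  seg1 = sqrt((-0.3)^2 + (-3.6)^2) = 3.6125
  seg2 = sqrt((5.7)^2 + (5.0)^2) = 7.5822
Total = 11.1947


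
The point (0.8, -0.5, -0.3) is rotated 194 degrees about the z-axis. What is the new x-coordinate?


Rotation about z-axis: x' = x*cos(theta) - y*sin(theta)
= 0.8 * -0.9703 - -0.5 * -0.2419
= -0.8972


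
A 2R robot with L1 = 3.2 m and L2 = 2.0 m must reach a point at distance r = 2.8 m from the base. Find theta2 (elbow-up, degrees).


cos(theta2) = (r^2 - L1^2 - L2^2) / (2*L1*L2)
cos(theta2) = (7.84 - 10.24 - 4.0) / 12.8
cos(theta2) = -0.5
theta2 = 120.0 degrees


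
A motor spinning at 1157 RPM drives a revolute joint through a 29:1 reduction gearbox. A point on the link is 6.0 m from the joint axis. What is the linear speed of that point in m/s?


omega_motor = 1157 * 2*pi/60 = 121.1608 rad/s
omega_joint = omega_motor / 29 = 4.178 rad/s
v = omega_joint * r = 4.178 * 6.0
= 25.0677 m/s


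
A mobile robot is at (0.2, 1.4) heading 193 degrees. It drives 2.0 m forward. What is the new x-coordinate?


x_new = x0 + d*cos(theta)
= 0.2 + 2.0*cos(193)
= 0.2 + -1.9487
= -1.7487


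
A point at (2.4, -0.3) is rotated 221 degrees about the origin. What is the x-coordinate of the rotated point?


x' = x*cos(theta) - y*sin(theta)
cos(221 deg) = -0.7547, sin(221 deg) = -0.6561
x' = 2.4 * -0.7547 - -0.3 * -0.6561
= -1.8113 - 0.1968
= -2.0081


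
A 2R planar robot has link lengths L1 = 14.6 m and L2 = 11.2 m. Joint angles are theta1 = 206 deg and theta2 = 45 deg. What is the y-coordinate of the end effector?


Convert angles to radians: theta1 = 3.5954, theta2 = 0.7854
y = L1*sin(theta1) + L2*sin(theta1+theta2)
y = -6.4002 + -10.5898
y = -16.99


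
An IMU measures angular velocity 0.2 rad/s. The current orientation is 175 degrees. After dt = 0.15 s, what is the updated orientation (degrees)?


delta_theta = w * dt = 0.2 * 0.15 = 0.03 rad
= 1.7189 deg
theta_new = 175 + 1.7189 = 176.7189 deg


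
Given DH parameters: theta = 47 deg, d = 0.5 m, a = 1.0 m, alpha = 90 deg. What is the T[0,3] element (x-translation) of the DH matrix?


T[0,3] = a * cos(theta)
= 1.0 * cos(47 deg)
= 1.0 * 0.682
= 0.682


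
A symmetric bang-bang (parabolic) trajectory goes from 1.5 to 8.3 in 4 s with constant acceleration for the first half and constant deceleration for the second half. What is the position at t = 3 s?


Symmetric rest-to-rest: each phase covers (pf-p0)/2 in time T/2. 0.5*a*(T/2)^2 = (pf-p0)/2 => a = 4*(pf-p0)/T^2
a = 4*(8.3-1.5)/4^2 = 1.7
t = 3 is in the deceleration phase (t > T/2).
p = pf - 0.5*a*(T-t)^2 = 8.3 - 0.5*1.7*1^2
= 7.45


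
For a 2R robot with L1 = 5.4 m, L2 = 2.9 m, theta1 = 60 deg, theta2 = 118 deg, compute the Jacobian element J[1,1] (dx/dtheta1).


J[1,1] = -L1*sin(t1) - L2*sin(t1+t2)
= -5.4*sin(60) - 2.9*sin(178)
= -4.7777


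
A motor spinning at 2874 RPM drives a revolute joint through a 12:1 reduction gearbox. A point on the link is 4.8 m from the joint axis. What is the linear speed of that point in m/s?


omega_motor = 2874 * 2*pi/60 = 300.9646 rad/s
omega_joint = omega_motor / 12 = 25.0804 rad/s
v = omega_joint * r = 25.0804 * 4.8
= 120.3858 m/s


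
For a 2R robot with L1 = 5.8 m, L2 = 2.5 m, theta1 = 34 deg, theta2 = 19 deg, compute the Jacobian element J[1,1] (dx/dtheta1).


J[1,1] = -L1*sin(t1) - L2*sin(t1+t2)
= -5.8*sin(34) - 2.5*sin(53)
= -5.2399


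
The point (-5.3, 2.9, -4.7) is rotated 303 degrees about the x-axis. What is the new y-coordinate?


Rotation about x-axis: y' = y*cos(theta) - z*sin(theta)
= 2.9 * 0.5446 - -4.7 * -0.8387
= -2.3623


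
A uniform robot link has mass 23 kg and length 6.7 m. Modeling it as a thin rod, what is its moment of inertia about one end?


I = (1/3) * m * L^2
= (1/3) * 23 * 6.7^2
= 0.333333 * 23 * 44.89
= 344.1567 kg*m^2


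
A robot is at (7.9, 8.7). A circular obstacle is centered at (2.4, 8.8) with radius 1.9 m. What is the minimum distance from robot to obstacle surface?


center_dist = sqrt((7.9-2.4)^2 + (8.7-8.8)^2)
= sqrt(30.25 + 0.01)
= 5.5009
min_dist = center_dist - radius = 5.5009 - 1.9 = 3.6009 m


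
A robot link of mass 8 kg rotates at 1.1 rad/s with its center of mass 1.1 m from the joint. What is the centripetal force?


F = m * omega^2 * r
= 8 * 1.1^2 * 1.1
= 8 * 1.21 * 1.1
= 10.648 N


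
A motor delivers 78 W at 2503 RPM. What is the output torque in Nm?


omega = 2503 * 2*pi/60 = 262.1135 rad/s
tau = P / omega = 78 / 262.1135
= 0.2976 Nm


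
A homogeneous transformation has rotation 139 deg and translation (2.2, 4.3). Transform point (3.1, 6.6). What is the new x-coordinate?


x' = cos(theta)*px - sin(theta)*py + tx
= -0.7547*3.1 - 0.6561*6.6 + 2.2
= -4.4696


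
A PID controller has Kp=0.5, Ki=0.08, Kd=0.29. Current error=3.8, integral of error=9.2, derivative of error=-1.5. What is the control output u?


u = Kp*e + Ki*int(e) + Kd*de/dt
= 0.5*3.8 + 0.08*9.2 + 0.29*(-1.5)
= 1.9 + 0.736 + -0.435
= 2.201


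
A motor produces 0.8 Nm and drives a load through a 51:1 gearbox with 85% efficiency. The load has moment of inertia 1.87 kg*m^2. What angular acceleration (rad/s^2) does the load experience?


tau_out = tau_motor * N * eta
= 0.8 * 51 * 0.85 = 34.68 Nm
alpha = tau_out / I = 34.68 / 1.87
= 18.5455 rad/s^2


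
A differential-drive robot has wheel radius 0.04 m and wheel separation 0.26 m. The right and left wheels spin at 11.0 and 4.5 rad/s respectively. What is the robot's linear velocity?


vR = r*wR = 0.04*11.0 = 0.44 m/s
vL = r*wL = 0.04*4.5 = 0.18 m/s
v = (vR+vL)/2 = 0.31 m/s
omega = (vR-vL)/L = 1.0 rad/s
linear velocity = 0.31 m/s


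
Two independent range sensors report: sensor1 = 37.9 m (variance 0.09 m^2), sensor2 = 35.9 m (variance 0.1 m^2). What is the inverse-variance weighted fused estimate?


w1 = (1/var1) / (1/var1 + 1/var2)
   = 11.1111 / (11.1111 + 10.0) = 0.5263
w2 = 1 - w1 = 0.4737
fused = w1*s1 + w2*s2 = 19.9474 + 17.0053
= 36.9526 m


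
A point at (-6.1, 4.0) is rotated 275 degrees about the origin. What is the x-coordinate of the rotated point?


x' = x*cos(theta) - y*sin(theta)
cos(275 deg) = 0.0872, sin(275 deg) = -0.9962
x' = -6.1 * 0.0872 - 4.0 * -0.9962
= -0.5317 - -3.9848
= 3.4531


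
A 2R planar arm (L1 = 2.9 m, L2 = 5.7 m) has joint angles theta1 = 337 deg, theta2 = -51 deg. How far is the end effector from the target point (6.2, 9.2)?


End effector via forward kinematics:
x = L1*cos(t1) + L2*cos(t1+t2) = 4.2406
y = L1*sin(t1) + L2*sin(t1+t2) = -6.6123
Distance to target:
d = sqrt((6.2 - 4.2406)^2 + (9.2 - -6.6123)^2)
= sqrt(3.8393 + 250.0292)
= 15.9333 m


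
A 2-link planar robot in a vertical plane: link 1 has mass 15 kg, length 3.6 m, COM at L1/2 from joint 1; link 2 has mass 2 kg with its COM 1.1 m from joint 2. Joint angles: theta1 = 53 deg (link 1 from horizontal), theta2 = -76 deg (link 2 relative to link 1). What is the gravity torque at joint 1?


Horizontal distance from joint 1 to link-1 COM:
  x_c1 = (L1/2)*cos(t1) = 1.8 * 0.6018 = 1.0833 m
Horizontal distance from joint 1 to link-2 COM:
  x_c2 = L1*cos(t1) + Lc2*cos(t1+t2)
       = 3.6*0.6018 + 1.1*0.9205 = 3.1791 m
tau1 = m1*g*x_c1 + m2*g*x_c2
     = 15*9.81*1.0833 + 2*9.81*3.1791
     = 159.4027 + 62.3737
     = 221.7765 Nm


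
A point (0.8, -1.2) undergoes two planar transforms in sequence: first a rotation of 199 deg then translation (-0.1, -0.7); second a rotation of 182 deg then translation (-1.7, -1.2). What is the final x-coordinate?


After transform 1:
x1 = cos(199)*0.8 - sin(199)*-1.2 + -0.1 = -1.2471
y1 = sin(199)*0.8 + cos(199)*-1.2 + -0.7 = 0.1742
After transform 2:
x2 = cos(182)*-1.2471 - sin(182)*0.1742 + -1.7
= -0.4476


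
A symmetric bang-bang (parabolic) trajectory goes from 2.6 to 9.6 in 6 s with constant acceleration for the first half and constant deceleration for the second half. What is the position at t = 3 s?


Symmetric rest-to-rest: each phase covers (pf-p0)/2 in time T/2. 0.5*a*(T/2)^2 = (pf-p0)/2 => a = 4*(pf-p0)/T^2
a = 4*(9.6-2.6)/6^2 = 0.7778
t = 3 is in the acceleration phase (t <= T/2).
p = p0 + 0.5*a*t^2 = 2.6 + 0.5*0.7778*3^2
= 6.1


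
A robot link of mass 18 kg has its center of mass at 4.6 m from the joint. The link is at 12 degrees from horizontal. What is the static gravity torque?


tau = m*g*L*cos(angle)
= 18 * 9.81 * 4.6 * cos(12 deg)
= 18 * 9.81 * 4.6 * 0.9781
= 794.518 Nm


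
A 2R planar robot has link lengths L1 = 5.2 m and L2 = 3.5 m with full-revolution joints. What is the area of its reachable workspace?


r_max = L1 + L2 = 8.7 m
r_min = |L1 - L2| = 1.7 m
Area = pi*(r_max^2 - r_min^2)
= pi*(75.69 - 2.89)
= pi * 72.8
= 228.7079 m^2


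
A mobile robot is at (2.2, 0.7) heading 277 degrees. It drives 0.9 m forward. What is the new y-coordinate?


y_new = y0 + d*sin(theta)
= 0.7 + 0.9*sin(277)
= 0.7 + -0.8933
= -0.1933


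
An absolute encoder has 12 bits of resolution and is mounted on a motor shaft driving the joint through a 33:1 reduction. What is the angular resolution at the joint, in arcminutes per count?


counts = 2^12 = 4096
effective counts at joint = 4096 * 33 = 135168
resolution = 360*60 / 135168
= 0.1598 arcmin/count


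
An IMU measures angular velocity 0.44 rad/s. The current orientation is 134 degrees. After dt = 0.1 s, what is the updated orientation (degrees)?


delta_theta = w * dt = 0.44 * 0.1 = 0.044 rad
= 2.521 deg
theta_new = 134 + 2.521 = 136.521 deg


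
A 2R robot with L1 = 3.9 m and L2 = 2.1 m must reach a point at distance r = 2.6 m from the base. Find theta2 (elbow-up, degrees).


cos(theta2) = (r^2 - L1^2 - L2^2) / (2*L1*L2)
cos(theta2) = (6.76 - 15.21 - 4.41) / 16.38
cos(theta2) = -0.785104
theta2 = 141.7303 degrees


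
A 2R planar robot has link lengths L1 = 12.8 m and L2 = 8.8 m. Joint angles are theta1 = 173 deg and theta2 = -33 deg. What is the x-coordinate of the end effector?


Convert angles to radians: theta1 = 3.0194, theta2 = -0.576
x = L1*cos(theta1) + L2*cos(theta1+theta2)
x = -12.7046 + -6.7412
x = -19.4458


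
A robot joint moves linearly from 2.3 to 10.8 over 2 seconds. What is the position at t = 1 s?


s = t/T = 1/2 = 0.5
p(t) = p0 + (pf-p0)*s
= 2.3 + (10.8 - 2.3) * 0.5
= 6.55


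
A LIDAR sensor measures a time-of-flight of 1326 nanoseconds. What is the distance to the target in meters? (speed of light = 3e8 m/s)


tof = 1326 ns = 1.326e-06 s
dist = c * tof / 2
= 3e8 * 1.326e-06 / 2
= 198.9 m


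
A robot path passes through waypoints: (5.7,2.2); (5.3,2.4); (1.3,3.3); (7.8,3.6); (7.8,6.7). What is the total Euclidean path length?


Segment lengths:
  seg1 = sqrt((-0.4)^2 + (0.2)^2) = 0.4472
  seg2 = sqrt((-4.0)^2 + (0.9)^2) = 4.1
  seg3 = sqrt((6.5)^2 + (0.3)^2) = 6.5069
  seg4 = sqrt((0.0)^2 + (3.1)^2) = 3.1
Total = 14.1541


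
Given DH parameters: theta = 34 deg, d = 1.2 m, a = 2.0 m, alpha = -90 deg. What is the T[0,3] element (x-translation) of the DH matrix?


T[0,3] = a * cos(theta)
= 2.0 * cos(34 deg)
= 2.0 * 0.829
= 1.6581


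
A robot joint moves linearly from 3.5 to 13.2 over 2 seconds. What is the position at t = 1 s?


s = t/T = 1/2 = 0.5
p(t) = p0 + (pf-p0)*s
= 3.5 + (13.2 - 3.5) * 0.5
= 8.35


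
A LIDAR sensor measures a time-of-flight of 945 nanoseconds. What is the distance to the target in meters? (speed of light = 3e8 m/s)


tof = 945 ns = 9.45e-07 s
dist = c * tof / 2
= 3e8 * 9.45e-07 / 2
= 141.75 m
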